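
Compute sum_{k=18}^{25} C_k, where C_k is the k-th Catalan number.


C_18 through C_25: 477638700, 1767263190, 6564120420, 24466267020, 91482563640, 343059613650, 1289904147324, 4861946401452
Sum = 477638700 + 1767263190 + 6564120420 + 24466267020 + 91482563640 + 343059613650 + 1289904147324 + 4861946401452
= 6619668015396

6619668015396


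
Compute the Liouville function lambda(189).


The Liouville function is lambda(k) = (-1)^Omega(k), where Omega(k) counts the prime factors of k with multiplicity.
Factoring: 189 = 3 * 3 * 3 * 7, so Omega(189) = 4.
lambda(189) = (-1)^4 = 1.

1


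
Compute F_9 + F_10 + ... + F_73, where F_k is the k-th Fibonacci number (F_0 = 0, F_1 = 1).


Use the identity sum_{k=0}^{N} F_k = F_{N+2} - 1 (which follows from F_{k+2} - F_{k+1} = F_k). Then
sum_{k=9}^{73} F_k = (F_{75} - 1) - (F_{10} - 1) = F_{75} - F_{10}.
Computing: F_{75} = 2111485077978050, F_{10} = 55, so
Sum = 2111485077978050 - 55 = 2111485077977995.

2111485077977995


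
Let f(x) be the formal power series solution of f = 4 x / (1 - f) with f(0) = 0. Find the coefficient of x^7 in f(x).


Apply Lagrange inversion: f = 4 x * phi(f) with phi(t) = 1/(1 - t), so
[x^n] f = 4^n * (1/n) [t^(n-1)] phi(t)^n = 4^n * (1/n) [t^(n-1)] (1 - t)^(-n) = 4^n * (1/n) C(2n - 2, n - 1) = 4^n * C_{n-1}.
For n = 7: C_6 = C(12, 6) / 7 = 924/7 = 132.
With the 4^7 = 16384 factor, the coefficient is 16384 * 132 = 2162688.

2162688


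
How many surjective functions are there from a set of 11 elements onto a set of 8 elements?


By inclusion-exclusion on which target elements are missed, the number of surjections from an n-set onto a k-set is
surj(n, k) = sum_{j=0}^{k} (-1)^j C(k, j) (k - j)^n.
Equivalently surj(n, k) = k! * S(n, k), where S(n, k) is the Stirling number of the second kind.
For n = 11, k = 8:
S(11, 8) = 11880, so
surj = 8! * 11880 = 40320 * 11880 = 479001600.

479001600


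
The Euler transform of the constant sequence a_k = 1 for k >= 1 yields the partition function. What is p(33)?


The Euler transform converts the sequence a_k = 1 into the number of integer partitions.
Using the recurrence or dynamic programming:
p(33) = 10143

10143


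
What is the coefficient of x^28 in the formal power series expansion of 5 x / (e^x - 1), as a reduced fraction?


The exponential generating function for Bernoulli numbers is
x / (e^x - 1) = sum_{k>=0} B_k x^k / k!.
So the coefficient of x^28 in 5 x / (e^x - 1) is 5 B_28 / 28!.
Computing: B_28 = -23749461029/870, 28! = 304888344611713860501504000000, giving
5 * -23749461029/870 / 304888344611713860501504000000 = -3392780147/7578653137491173103894528000000.

-3392780147/7578653137491173103894528000000


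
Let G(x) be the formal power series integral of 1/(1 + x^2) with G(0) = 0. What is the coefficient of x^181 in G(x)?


1/(1 + x^2) = sum_{j>=0} (-1)^j x^(2j). Integrating termwise with G(0) = 0:
G(x) = sum_{j>=0} (-1)^j x^(2j+1) / (2j+1) = arctan(x).
Only odd powers are nonzero. For x^181 write 181 = 2*90 + 1, giving
(-1)^90 / 181 = 1/181 = 1/181.

1/181


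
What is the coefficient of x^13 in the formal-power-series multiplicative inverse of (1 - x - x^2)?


Let the inverse be f(x) = sum_{k>=0} a_k x^k. From f(x) * (1 - x - x^2) = 1 and matching coefficients:
 x^0: a_0 = 1.
 x^1: a_1 - a_0 = 0, so a_1 = 1.
 x^k (k >= 2): a_k - a_{k-1} - a_{k-2} = 0, i.e. a_k = a_{k-1} + a_{k-2}.
This is the Fibonacci-type recurrence shifted so that a_0 = a_1 = 1.
Iterating: a_0=1, a_1=1, a_2=2, a_3=3, a_4=5, a_5=8, a_6=13, a_7=21, a_8=34, a_9=55, ...
a_13 = 377.

377


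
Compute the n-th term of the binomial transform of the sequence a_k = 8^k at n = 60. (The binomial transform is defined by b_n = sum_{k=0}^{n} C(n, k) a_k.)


With a_k = 8^k, b_n = sum_{k=0}^{n} C(n, k) 8^k = (1 + 8)^n by the binomial theorem.
For n = 60: (1 + 8)^60 = 9^60 = 1797010299914431210413179829509605039731475627537851106401.

1797010299914431210413179829509605039731475627537851106401


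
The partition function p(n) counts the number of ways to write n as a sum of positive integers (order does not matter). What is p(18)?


Using the generating function prod_{k>=1} 1/(1-x^k), we compute p(18).
By dynamic programming over parts 1 through 18:
p(18) = 385

385


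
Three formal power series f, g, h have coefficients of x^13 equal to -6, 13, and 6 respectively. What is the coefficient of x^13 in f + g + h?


Series addition is componentwise:
-6 + 13 + 6
= 13

13


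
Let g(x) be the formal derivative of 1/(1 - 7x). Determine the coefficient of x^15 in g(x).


Differentiate termwise: d/dx sum_{k>=0} 7^k x^k = sum_{k>=1} k 7^k x^(k-1) = sum_{j>=0} (j+1) 7^(j+1) x^j.
Equivalently, d/dx [1/(1 - 7x)] = 7/(1 - 7x)^2.
For j = 15: 16 * 7^16 = 16 * 33232930569601 = 531726889113616.

531726889113616


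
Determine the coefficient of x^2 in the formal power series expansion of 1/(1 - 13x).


The geometric series identity gives 1/(1 - c x) = sum_{k>=0} c^k x^k, so the coefficient of x^k is c^k.
Here c = 13 and k = 2.
Computing: 13^2 = 169

169


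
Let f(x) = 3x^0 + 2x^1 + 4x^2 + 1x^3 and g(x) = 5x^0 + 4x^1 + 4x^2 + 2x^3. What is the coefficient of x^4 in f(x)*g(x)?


Cauchy product at x^4:
2*2 + 4*4 + 1*4
= 24

24


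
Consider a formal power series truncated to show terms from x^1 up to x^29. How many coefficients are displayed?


From x^1 to x^29 inclusive, the count is 29 - 1 + 1 = 29.

29


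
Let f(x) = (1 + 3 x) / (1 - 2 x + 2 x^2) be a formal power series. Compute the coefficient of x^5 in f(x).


Write f(x) = sum_{k>=0} a_k x^k. Multiplying both sides by 1 - 2 x + 2 x^2 gives
(1 - 2 x + 2 x^2) sum_{k>=0} a_k x^k = 1 + 3 x.
Matching coefficients:
 x^0: a_0 = 1
 x^1: a_1 - 2 a_0 = 3  =>  a_1 = 2*1 + 3 = 5
 x^k (k >= 2): a_k = 2 a_{k-1} - 2 a_{k-2}.
Iterating: a_2 = 8, a_3 = 6, a_4 = -4, a_5 = -20.
So the coefficient of x^5 is -20.

-20


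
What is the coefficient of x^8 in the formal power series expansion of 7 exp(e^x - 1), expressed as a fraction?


exp(e^x - 1) is the exponential generating function for the Bell numbers Bell_k: exp(e^x - 1) = sum_{k>=0} Bell_k x^k / k!.
So the coefficient of x^8 in 7 exp(e^x - 1) is 7 Bell_8 / 8!.
Computing: Bell_8 = 4140 and 8! = 40320, giving
7 * 4140/40320 = 23/32.

23/32


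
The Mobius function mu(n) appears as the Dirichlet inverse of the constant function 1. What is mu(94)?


94 = 2 * 47 (all distinct primes).
mu(94) = (-1)^2 = 1

1


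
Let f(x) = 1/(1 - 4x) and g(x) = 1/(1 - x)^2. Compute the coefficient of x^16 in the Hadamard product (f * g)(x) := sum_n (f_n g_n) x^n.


f has coefficients f_k = 4^k. For g = 1/(1 - x)^2 the coefficient is g_k = C(k + 1, 1) = k + 1. The Hadamard coefficient is (f * g)_k = 4^k * (k + 1).
For k = 16: 4^16 * 17 = 4294967296 * 17 = 73014444032.

73014444032


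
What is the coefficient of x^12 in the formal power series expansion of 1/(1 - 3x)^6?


The general identity 1/(1 - c x)^r = sum_{k>=0} c^k C(k + r - 1, r - 1) x^k follows by substituting y = c x into 1/(1 - y)^r = sum_{k>=0} C(k + r - 1, r - 1) y^k.
For c = 3, r = 6, k = 12:
3^12 * C(17, 5) = 531441 * 6188 = 3288556908.

3288556908


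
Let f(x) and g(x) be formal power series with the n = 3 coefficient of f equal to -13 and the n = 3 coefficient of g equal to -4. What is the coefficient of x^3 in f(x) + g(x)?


Addition of formal power series is termwise.
The coefficient of x^3 in f + g = -13 + -4
= -17

-17


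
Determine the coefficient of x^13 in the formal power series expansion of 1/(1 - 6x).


The geometric series identity gives 1/(1 - c x) = sum_{k>=0} c^k x^k, so the coefficient of x^k is c^k.
Here c = 6 and k = 13.
Computing: 6^13 = 13060694016

13060694016


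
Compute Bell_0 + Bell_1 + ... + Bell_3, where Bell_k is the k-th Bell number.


Recall Bell_k counts set partitions of a k-set (with Bell_0 = 1 by convention).
Bell_0 through Bell_3: 1, 1, 2, 5
Sum = 1 + 1 + 2 + 5 = 9.

9


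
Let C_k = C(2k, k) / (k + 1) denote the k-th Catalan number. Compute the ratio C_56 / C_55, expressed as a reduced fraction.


Using C_k = (2k)! / (k! (k+1)!), the ratio C_{k+1}/C_k simplifies to
C_{k+1}/C_k = [(2k+2)! / ((k+1)! (k+2)!)] * [k! (k+1)! / (2k)!]
 = (2k+2)(2k+1) / ((k+1)(k+2)) = 2(2k+1) / (k+2).
For k = 55: 2(2*55 + 1) / (55 + 2) = 222/57 = 74/19.

74/19


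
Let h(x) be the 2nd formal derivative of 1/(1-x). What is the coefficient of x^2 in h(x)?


Differentiating 2 times: d^2/dx^2 [1/(1-x)] = 2!/(1-x)^3.
The expansion 1/(1-x)^3 = sum_{k>=0} C(k+2, 2) x^k, so the coefficient of x^n in 2!/(1-x)^3 is 2! * C(n+2, 2).
For n = 2: 2 * C(4, 2) = 2 * 6 = 12

12


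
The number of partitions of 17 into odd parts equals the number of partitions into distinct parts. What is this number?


Computing partitions of 17 into odd parts (1, 3, 5, ...):
Using the generating function prod_{k>=0} 1/(1-x^(2k+1)),
the count is 38

38


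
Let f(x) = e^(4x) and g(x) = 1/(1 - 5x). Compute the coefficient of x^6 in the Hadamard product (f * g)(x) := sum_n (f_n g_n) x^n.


Expanding: f_k = 4^k/k! (from e^(4x)) and g_k = 5^k (from 1/(1 - 5x)). So the Hadamard coefficient (f * g)_k = 4^k 5^k / k! = (20)^k / k!.
For k = 6: 20^6/6! = 64000000/720 = 800000/9.

800000/9


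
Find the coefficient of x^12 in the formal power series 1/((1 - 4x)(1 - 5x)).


By partial fractions or Cauchy convolution:
The coefficient equals sum_{k=0}^{12} 4^k * 5^(12-k).
= 1153594261

1153594261


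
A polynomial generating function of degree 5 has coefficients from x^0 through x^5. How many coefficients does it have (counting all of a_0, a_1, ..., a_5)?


A polynomial of degree 5 takes the form a_0 + a_1 x + ... + a_5 x^5.
The number of coefficients is 5 + 1 = 6.

6


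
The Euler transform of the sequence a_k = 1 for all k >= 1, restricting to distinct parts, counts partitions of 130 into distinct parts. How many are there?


Partitions of 130 into distinct parts can be computed via generating function.
Product (1+x)(1+x^2)(1+x^3)...
The coefficient of x^130 = 4654670

4654670


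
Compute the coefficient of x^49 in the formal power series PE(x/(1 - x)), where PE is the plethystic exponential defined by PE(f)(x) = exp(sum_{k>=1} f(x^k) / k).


For f(x) = x/(1 - x) we have
sum_{k>=1} f(x^k) / k = sum_{k>=1} (1/k) * x^k / (1 - x^k) = sum_{k, m >= 1} x^(k m) / k,
which after exponentiating simplifies to
PE(x/(1 - x)) = prod_{k>=1} 1 / (1 - x^k).
This is the generating function for the partition function p(n), so the coefficient of x^49 is p(49).
Computing p(49) by dynamic programming over parts 1, 2, ..., 49: p(49) = 173525.

173525


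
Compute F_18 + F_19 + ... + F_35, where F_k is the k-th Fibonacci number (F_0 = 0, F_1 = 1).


Use the identity sum_{k=0}^{N} F_k = F_{N+2} - 1 (which follows from F_{k+2} - F_{k+1} = F_k). Then
sum_{k=18}^{35} F_k = (F_{37} - 1) - (F_{19} - 1) = F_{37} - F_{19}.
Computing: F_{37} = 24157817, F_{19} = 4181, so
Sum = 24157817 - 4181 = 24153636.

24153636


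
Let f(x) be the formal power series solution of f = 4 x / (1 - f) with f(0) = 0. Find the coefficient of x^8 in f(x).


Apply Lagrange inversion: f = 4 x * phi(f) with phi(t) = 1/(1 - t), so
[x^n] f = 4^n * (1/n) [t^(n-1)] phi(t)^n = 4^n * (1/n) [t^(n-1)] (1 - t)^(-n) = 4^n * (1/n) C(2n - 2, n - 1) = 4^n * C_{n-1}.
For n = 8: C_7 = C(14, 7) / 8 = 3432/8 = 429.
With the 4^8 = 65536 factor, the coefficient is 65536 * 429 = 28114944.

28114944


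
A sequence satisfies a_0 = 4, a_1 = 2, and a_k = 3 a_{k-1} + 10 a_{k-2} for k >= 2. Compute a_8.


The characteristic equation is t^2 - 3 t - 10 = 0, with roots r_1 = 5 and r_2 = -2 (so c_1 = r_1 + r_2, c_2 = -r_1 r_2 as required).
One can use the closed form a_n = A r_1^n + B r_2^n, but direct iteration is more reliable:
a_0 = 4, a_1 = 2, a_2 = 46, a_3 = 158, a_4 = 934, a_5 = 4382, a_6 = 22486, a_7 = 111278, a_8 = 558694.
So a_8 = 558694.

558694


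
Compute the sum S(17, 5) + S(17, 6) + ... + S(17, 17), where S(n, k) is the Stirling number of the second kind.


By definition, S(n, k) counts partitions of an n-set into exactly k nonempty blocks.
Computing row n = 17 for k = 5..17:
S(17, k): 5652751651, 17505749898, 25708104786, 20415995028, 9528822303, 2758334150, 512060978, 62022324, 4910178, 249900, 7820, 136, 1
Sum = 82149009153.

82149009153


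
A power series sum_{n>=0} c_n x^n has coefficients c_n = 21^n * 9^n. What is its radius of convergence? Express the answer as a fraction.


By the root test (Cauchy-Hadamard), the radius is R = 1 / limsup_n |c_n|^(1/n).
Here |c_n|^(1/n) = (21^n * 9^n)^(1/n) = 21 * 9 = 189 for all n.
So R = 1/189 = 1/189.

1/189


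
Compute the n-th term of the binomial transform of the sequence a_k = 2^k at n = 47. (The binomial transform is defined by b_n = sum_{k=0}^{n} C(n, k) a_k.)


With a_k = 2^k, b_n = sum_{k=0}^{n} C(n, k) 2^k = (1 + 2)^n by the binomial theorem.
For n = 47: (1 + 2)^47 = 3^47 = 26588814358957503287787.

26588814358957503287787


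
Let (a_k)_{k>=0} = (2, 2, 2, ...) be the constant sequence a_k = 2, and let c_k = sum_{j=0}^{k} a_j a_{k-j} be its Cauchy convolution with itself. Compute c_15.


Since a_j = 2 for all j >= 0, the convolution sum becomes
c_k = sum_{j=0}^{k} 2 * 2 = 4 * (k + 1).
Equivalently, the generating function of (a_k) is 2/(1 - x) and its square is 4/(1 - x)^2 = sum_{k>=0} 4(k + 1) x^k.
For k = 15: 4 * 16 = 64.

64


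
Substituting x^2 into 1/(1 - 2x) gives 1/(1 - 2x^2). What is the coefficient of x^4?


The coefficient of x^(2m) in 1/(1 - 2x^2) is 2^m.
With n = 4 = 2*2, the coefficient is 2^2 = 4.

4


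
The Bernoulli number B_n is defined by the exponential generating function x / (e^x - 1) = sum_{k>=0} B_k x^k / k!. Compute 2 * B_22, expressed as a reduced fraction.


Bernoulli numbers can also be computed recursively via B_0 = 1 and sum_{j=0}^{m} C(m+1, j) B_j = 0 for m >= 1. Odd-index Bernoulli numbers vanish for k >= 3.
Computing B_22 = 854513/138, so 2 * B_22 = 2 * 854513/138 = 854513/69.

854513/69


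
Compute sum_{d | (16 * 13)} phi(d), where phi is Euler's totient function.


First, 16 * 13 = 208. One classical identity is sum_{d | n} phi(d) = n (each k in [1, n] has a unique gcd with n, and among the k's with gcd(k, n) = n/d there are phi(d) of them). So the sum equals 208. We also verify directly:
Divisors of 208: 1, 2, 4, 8, 13, 16, 26, 52, 104, 208.
phi values: 1, 1, 2, 4, 12, 8, 12, 24, 48, 96.
Sum = 208.

208


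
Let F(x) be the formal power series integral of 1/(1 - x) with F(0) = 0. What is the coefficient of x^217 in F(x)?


1/(1 - x) = sum_{k>=0} x^k. Integrating termwise and using F(0) = 0 gives
F(x) = sum_{k>=0} x^(k+1) / (k+1) = sum_{m>=1} x^m / m = -ln(1 - x).
So the coefficient of x^217 is 1/217 = 1/217.

1/217


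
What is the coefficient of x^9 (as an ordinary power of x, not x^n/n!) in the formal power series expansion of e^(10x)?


The exponential series is e^y = sum_{k>=0} y^k / k!. Substituting y = 10x gives
e^(10x) = sum_{k>=0} 10^k x^k / k!.
So the coefficient of x^n is a^n/n! with a = 10, n = 9:
10^9 / 9! = 1000000000/362880 = 1562500/567

1562500/567


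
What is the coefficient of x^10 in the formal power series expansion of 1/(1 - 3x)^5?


The general identity 1/(1 - c x)^r = sum_{k>=0} c^k C(k + r - 1, r - 1) x^k follows by substituting y = c x into 1/(1 - y)^r = sum_{k>=0} C(k + r - 1, r - 1) y^k.
For c = 3, r = 5, k = 10:
3^10 * C(14, 4) = 59049 * 1001 = 59108049.

59108049


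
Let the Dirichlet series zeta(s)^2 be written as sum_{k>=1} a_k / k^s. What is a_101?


The Dirichlet convolution of the constant function 1 with itself gives (1 * 1)(k) = sum_{d | k} 1 = d(k), the number of positive divisors of k.
Since zeta(s) = sum_{k>=1} 1/k^s, we have zeta(s)^2 = sum_{k>=1} d(k)/k^s, so a_k = d(k).
For k = 101: the divisors are 1, 101.
Count = 2.

2


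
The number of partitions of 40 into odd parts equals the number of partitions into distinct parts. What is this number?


Computing partitions of 40 into odd parts (1, 3, 5, ...):
Using the generating function prod_{k>=0} 1/(1-x^(2k+1)),
the count is 1113

1113


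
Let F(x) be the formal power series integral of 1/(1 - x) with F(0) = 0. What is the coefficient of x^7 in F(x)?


1/(1 - x) = sum_{k>=0} x^k. Integrating termwise and using F(0) = 0 gives
F(x) = sum_{k>=0} x^(k+1) / (k+1) = sum_{m>=1} x^m / m = -ln(1 - x).
So the coefficient of x^7 is 1/7 = 1/7.

1/7


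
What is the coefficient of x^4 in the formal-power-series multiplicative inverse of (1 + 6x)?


The inverse is 1/(1 + 6x). Apply the geometric identity 1/(1 - y) = sum_{k>=0} y^k with y = -6x:
1/(1 + 6x) = sum_{k>=0} (-6)^k x^k.
So the coefficient of x^4 is (-6)^4 = 1296.

1296


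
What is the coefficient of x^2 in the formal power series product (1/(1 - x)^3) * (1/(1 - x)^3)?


Combine the factors: (1/(1 - x)^3) * (1/(1 - x)^3) = 1/(1 - x)^6.
Then use 1/(1 - x)^r = sum_{k>=0} C(k + r - 1, r - 1) x^k with r = 6 and k = 2:
C(7, 5) = 21.

21


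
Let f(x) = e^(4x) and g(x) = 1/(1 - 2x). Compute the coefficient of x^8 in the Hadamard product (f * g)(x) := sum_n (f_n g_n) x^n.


Expanding: f_k = 4^k/k! (from e^(4x)) and g_k = 2^k (from 1/(1 - 2x)). So the Hadamard coefficient (f * g)_k = 4^k 2^k / k! = (8)^k / k!.
For k = 8: 8^8/8! = 16777216/40320 = 131072/315.

131072/315


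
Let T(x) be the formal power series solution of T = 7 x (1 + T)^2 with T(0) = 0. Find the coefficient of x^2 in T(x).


Apply the Lagrange inversion formula: if T = 7 x * phi(T) with phi(t) = (1 + t)^2, then [x^n] T = 7^n * (1/n) [t^(n-1)] phi(t)^n = 7^n * (1/n) [t^(n-1)] (1 + t)^(2n) = 7^n * (1/n) C(2n, n-1).
Using the identity C(2n, n-1) = C(2n, n) * n / (n+1), the unscaled factor equals C(2n, n) / (n+1) = C_n, the n-th Catalan number.
For n = 2: C_2 = C(4, 2) / 3 = 6/3 = 2.
With the 7^2 = 49 factor, the coefficient is 49 * 2 = 98.

98


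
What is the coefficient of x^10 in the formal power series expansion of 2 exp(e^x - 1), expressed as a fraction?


exp(e^x - 1) is the exponential generating function for the Bell numbers Bell_k: exp(e^x - 1) = sum_{k>=0} Bell_k x^k / k!.
So the coefficient of x^10 in 2 exp(e^x - 1) is 2 Bell_10 / 10!.
Computing: Bell_10 = 115975 and 10! = 3628800, giving
2 * 115975/3628800 = 4639/72576.

4639/72576


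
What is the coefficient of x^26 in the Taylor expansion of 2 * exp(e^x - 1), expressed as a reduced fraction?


exp(e^x - 1) = sum_{k>=0} Bell_k x^k / k!, where Bell_k is the k-th Bell number.
So the coefficient of x^26 is 2 * Bell_26 / 26!.
Computing: Bell_26 = 49631246523618756274 and 26! = 403291461126605635584000000, giving
2 * 49631246523618756274/403291461126605635584000000 = 1459742544812316361/5930756781273612288000000.

1459742544812316361/5930756781273612288000000


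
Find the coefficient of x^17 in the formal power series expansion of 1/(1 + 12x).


Write 1/(1 + c x) = 1/(1 - (-c) x) and apply the geometric-series identity
1/(1 - y) = sum_{k>=0} y^k to get 1/(1 + c x) = sum_{k>=0} (-c)^k x^k.
So the coefficient of x^k is (-c)^k = (-1)^k * c^k.
Here c = 12 and k = 17:
(-12)^17 = -1 * 2218611106740436992 = -2218611106740436992

-2218611106740436992


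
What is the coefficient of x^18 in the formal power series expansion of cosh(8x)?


The Maclaurin series is cosh(t) = sum_{m>=0} t^(2m) / (2m)!, so substituting t = 8x, only even powers of x are nonzero, with coefficient of x^(2m) equal to 8^(2m) / (2m)!.
For x^18 the coefficient is 8^18/18! = 18014398509481984/6402373705728000 = 274877906944/97692469875.

274877906944/97692469875


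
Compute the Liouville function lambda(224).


The Liouville function is lambda(k) = (-1)^Omega(k), where Omega(k) counts the prime factors of k with multiplicity.
Factoring: 224 = 2 * 2 * 2 * 2 * 2 * 7, so Omega(224) = 6.
lambda(224) = (-1)^6 = 1.

1


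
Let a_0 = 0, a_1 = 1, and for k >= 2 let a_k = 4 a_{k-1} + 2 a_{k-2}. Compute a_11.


Iterating the recurrence forward:
a_0 = 0
a_1 = 1
a_2 = 4*1 + 2*0 = 4
a_3 = 4*4 + 2*1 = 18
a_4 = 4*18 + 2*4 = 80
a_5 = 4*80 + 2*18 = 356
a_6 = 4*356 + 2*80 = 1584
a_7 = 4*1584 + 2*356 = 7048
a_8 = 4*7048 + 2*1584 = 31360
a_9 = 4*31360 + 2*7048 = 139536
a_10 = 4*139536 + 2*31360 = 620864
a_11 = 4*620864 + 2*139536 = 2762528
So a_11 = 2762528.

2762528


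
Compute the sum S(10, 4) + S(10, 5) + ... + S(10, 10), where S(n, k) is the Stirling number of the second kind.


By definition, S(n, k) counts partitions of an n-set into exactly k nonempty blocks.
Computing row n = 10 for k = 4..10:
S(10, k): 34105, 42525, 22827, 5880, 750, 45, 1
Sum = 106133.

106133


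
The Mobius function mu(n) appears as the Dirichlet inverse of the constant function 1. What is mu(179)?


179 = 179 (all distinct primes).
mu(179) = (-1)^1 = -1

-1


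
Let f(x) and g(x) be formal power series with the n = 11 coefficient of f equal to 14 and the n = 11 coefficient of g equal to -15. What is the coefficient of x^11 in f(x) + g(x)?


Addition of formal power series is termwise.
The coefficient of x^11 in f + g = 14 + -15
= -1

-1


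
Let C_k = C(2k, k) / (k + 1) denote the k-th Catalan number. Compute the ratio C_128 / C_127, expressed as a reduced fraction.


Using C_k = (2k)! / (k! (k+1)!), the ratio C_{k+1}/C_k simplifies to
C_{k+1}/C_k = [(2k+2)! / ((k+1)! (k+2)!)] * [k! (k+1)! / (2k)!]
 = (2k+2)(2k+1) / ((k+1)(k+2)) = 2(2k+1) / (k+2).
For k = 127: 2(2*127 + 1) / (127 + 2) = 510/129 = 170/43.

170/43


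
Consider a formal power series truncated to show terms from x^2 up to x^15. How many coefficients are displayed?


From x^2 to x^15 inclusive, the count is 15 - 2 + 1 = 14.

14


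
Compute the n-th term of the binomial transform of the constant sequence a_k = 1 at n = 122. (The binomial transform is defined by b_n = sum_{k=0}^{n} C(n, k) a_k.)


With a_k = 1 for all k, b_n = sum_{k=0}^{n} C(n, k) = 2^n by the binomial theorem.
For n = 122: 2^122 = 5316911983139663491615228241121378304.

5316911983139663491615228241121378304


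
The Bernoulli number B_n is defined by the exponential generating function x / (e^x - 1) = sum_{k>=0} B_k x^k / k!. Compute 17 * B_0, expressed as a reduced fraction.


Bernoulli numbers can also be computed recursively via B_0 = 1 and sum_{j=0}^{m} C(m+1, j) B_j = 0 for m >= 1. Odd-index Bernoulli numbers vanish for k >= 3.
Computing B_0 = 1, so 17 * B_0 = 17 * 1 = 17.

17


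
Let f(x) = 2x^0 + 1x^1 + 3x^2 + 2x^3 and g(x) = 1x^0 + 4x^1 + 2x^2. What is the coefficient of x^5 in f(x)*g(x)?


Cauchy product at x^5:
2*2
= 4

4


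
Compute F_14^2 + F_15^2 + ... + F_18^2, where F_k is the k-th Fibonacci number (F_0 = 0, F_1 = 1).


There is a standard identity sum_{k=0}^{N} F_k^2 = F_N * F_{N+1} (proved inductively from the telescoping relation F_k^2 = F_k F_{k+1} - F_{k-1} F_k). Then
sum_{k=14}^{18} F_k^2 = F_18 F_19 - F_13 F_14.
Computing: F_18 = 2584, F_19 = 4181, F_13 = 233, F_14 = 377.
Sum = 2584 * 4181 - 233 * 377 = 10715863.

10715863


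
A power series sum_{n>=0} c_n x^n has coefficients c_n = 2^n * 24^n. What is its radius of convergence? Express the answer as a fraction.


By the root test (Cauchy-Hadamard), the radius is R = 1 / limsup_n |c_n|^(1/n).
Here |c_n|^(1/n) = (2^n * 24^n)^(1/n) = 2 * 24 = 48 for all n.
So R = 1/48 = 1/48.

1/48


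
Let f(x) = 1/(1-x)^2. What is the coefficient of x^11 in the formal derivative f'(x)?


Differentiate: d/dx [ 1/(1-x)^r ] = r / (1-x)^(r+1).
Here r = 2, so f'(x) = 2 / (1-x)^3.
The expansion of 1/(1-x)^(r+1) has coefficient of x^n equal to C(n+r, r).
So the coefficient of x^11 in f'(x) is
2 * C(13, 2) = 2 * 78 = 156

156


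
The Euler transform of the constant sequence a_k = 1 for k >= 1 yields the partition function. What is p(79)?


The Euler transform converts the sequence a_k = 1 into the number of integer partitions.
Using the recurrence or dynamic programming:
p(79) = 13848650

13848650


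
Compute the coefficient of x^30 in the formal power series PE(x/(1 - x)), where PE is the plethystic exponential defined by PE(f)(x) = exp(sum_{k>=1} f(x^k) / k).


For f(x) = x/(1 - x) we have
sum_{k>=1} f(x^k) / k = sum_{k>=1} (1/k) * x^k / (1 - x^k) = sum_{k, m >= 1} x^(k m) / k,
which after exponentiating simplifies to
PE(x/(1 - x)) = prod_{k>=1} 1 / (1 - x^k).
This is the generating function for the partition function p(n), so the coefficient of x^30 is p(30).
Computing p(30) by dynamic programming over parts 1, 2, ..., 30: p(30) = 5604.

5604


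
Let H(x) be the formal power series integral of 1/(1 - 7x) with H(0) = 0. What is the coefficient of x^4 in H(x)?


1/(1 - 7x) = sum_{k>=0} 7^k x^k. Integrating termwise with H(0) = 0:
H(x) = sum_{k>=0} 7^k x^(k+1) / (k+1) = sum_{m>=1} 7^(m-1) x^m / m.
For m = 4: 7^3/4 = 343/4 = 343/4.

343/4


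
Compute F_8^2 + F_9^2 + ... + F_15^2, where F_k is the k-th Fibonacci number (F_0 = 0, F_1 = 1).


There is a standard identity sum_{k=0}^{N} F_k^2 = F_N * F_{N+1} (proved inductively from the telescoping relation F_k^2 = F_k F_{k+1} - F_{k-1} F_k). Then
sum_{k=8}^{15} F_k^2 = F_15 F_16 - F_7 F_8.
Computing: F_15 = 610, F_16 = 987, F_7 = 13, F_8 = 21.
Sum = 610 * 987 - 13 * 21 = 601797.

601797


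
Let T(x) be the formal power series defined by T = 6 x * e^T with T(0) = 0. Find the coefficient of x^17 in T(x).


Apply the Lagrange inversion formula: if T = 6 x * phi(T) with phi(t) = e^t, then
[x^n] T = 6^n * (1/n) [t^(n-1)] phi(t)^n = 6^n * (1/n) [t^(n-1)] e^(n t) = 6^n * (1/n) * n^(n-1) / (n-1)! = 6^n * n^(n-1) / n!.
When c = 1 this is the Cayley count of rooted labeled trees on n vertices, divided by n!.
For n = 17: 6^17 * 17^16 / 17! = 16926659444736 * 48661191875666868481/355687428096000 = 2028278625223237353130284/875875.

2028278625223237353130284/875875


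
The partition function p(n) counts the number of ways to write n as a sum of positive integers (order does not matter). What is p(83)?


Using the generating function prod_{k>=1} 1/(1-x^k), we compute p(83).
By dynamic programming over parts 1 through 83:
p(83) = 23338469

23338469


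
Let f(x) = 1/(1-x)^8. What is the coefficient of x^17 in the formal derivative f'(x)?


Differentiate: d/dx [ 1/(1-x)^r ] = r / (1-x)^(r+1).
Here r = 8, so f'(x) = 8 / (1-x)^9.
The expansion of 1/(1-x)^(r+1) has coefficient of x^n equal to C(n+r, r).
So the coefficient of x^17 in f'(x) is
8 * C(25, 8) = 8 * 1081575 = 8652600

8652600


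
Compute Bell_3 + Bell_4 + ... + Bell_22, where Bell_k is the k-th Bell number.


Recall Bell_k counts set partitions of a k-set (with Bell_0 = 1 by convention).
Bell_3 through Bell_22: 5, 15, 52, 203, 877, 4140, 21147, 115975, 678570, 4213597, 27644437, 190899322, 1382958545, 10480142147, 82864869804, 682076806159, 5832742205057, 51724158235372, 474869816156751, 4506715738447323
Sum = 5 + 15 + 52 + 203 + 877 + 4140 + 21147 + 115975 + 678570 + 4213597 + 27644437 + 190899322 + 1382958545 + 10480142147 + 82864869804 + 682076806159 + 5832742205057 + 51724158235372 + 474869816156751 + 4506715738447323 = 5039919483399498.

5039919483399498


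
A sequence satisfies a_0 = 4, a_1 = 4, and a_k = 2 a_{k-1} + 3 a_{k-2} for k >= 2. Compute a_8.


The characteristic equation is t^2 - 2 t - 3 = 0, with roots r_1 = 3 and r_2 = -1 (so c_1 = r_1 + r_2, c_2 = -r_1 r_2 as required).
One can use the closed form a_n = A r_1^n + B r_2^n, but direct iteration is more reliable:
a_0 = 4, a_1 = 4, a_2 = 20, a_3 = 52, a_4 = 164, a_5 = 484, a_6 = 1460, a_7 = 4372, a_8 = 13124.
So a_8 = 13124.

13124


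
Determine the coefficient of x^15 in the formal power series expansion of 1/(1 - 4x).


The geometric series identity gives 1/(1 - c x) = sum_{k>=0} c^k x^k, so the coefficient of x^k is c^k.
Here c = 4 and k = 15.
Computing: 4^15 = 1073741824

1073741824


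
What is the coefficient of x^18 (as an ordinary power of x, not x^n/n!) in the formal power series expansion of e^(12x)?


The exponential series is e^y = sum_{k>=0} y^k / k!. Substituting y = 12x gives
e^(12x) = sum_{k>=0} 12^k x^k / k!.
So the coefficient of x^n is a^n/n! with a = 12, n = 18:
12^18 / 18! = 26623333280885243904/6402373705728000 = 61917364224/14889875

61917364224/14889875


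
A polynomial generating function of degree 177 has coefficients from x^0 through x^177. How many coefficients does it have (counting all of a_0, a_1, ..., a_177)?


A polynomial of degree 177 takes the form a_0 + a_1 x + ... + a_177 x^177.
The number of coefficients is 177 + 1 = 178.

178


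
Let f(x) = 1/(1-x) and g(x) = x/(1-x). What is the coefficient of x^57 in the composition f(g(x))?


First simplify the composition: f(g(x)) = 1/(1 - x/(1-x)) = (1-x)/((1-x) - x) = (1-x)/(1-2x).
Now extract the coefficient. Write (1-x)/(1-2x) = 1/(1-2x) - x/(1-2x).
The coefficient of x^n in 1/(1-2x) is 2^n, and in x/(1-2x) is 2^(n-1) (for n >= 1).
So the coefficient of x^57 is 2^57 - 2^56 = 144115188075855872 - 72057594037927936 = 72057594037927936.

72057594037927936


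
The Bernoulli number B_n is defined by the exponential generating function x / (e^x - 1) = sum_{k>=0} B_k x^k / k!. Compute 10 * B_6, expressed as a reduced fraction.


Bernoulli numbers can also be computed recursively via B_0 = 1 and sum_{j=0}^{m} C(m+1, j) B_j = 0 for m >= 1. Odd-index Bernoulli numbers vanish for k >= 3.
Computing B_6 = 1/42, so 10 * B_6 = 10 * 1/42 = 5/21.

5/21


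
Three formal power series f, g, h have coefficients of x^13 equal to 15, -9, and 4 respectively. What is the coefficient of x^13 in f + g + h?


Series addition is componentwise:
15 + -9 + 4
= 10

10


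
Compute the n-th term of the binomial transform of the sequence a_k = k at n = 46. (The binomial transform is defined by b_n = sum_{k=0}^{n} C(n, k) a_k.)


With a_k = k, b_n = sum_{k=0}^{n} C(n, k) k. Using k * C(n, k) = n * C(n-1, k-1) gives b_n = n * sum_{k>=1} C(n-1, k-1) = n * 2^(n-1).
For n = 46: 46 * 2^45 = 46 * 35184372088832 = 1618481116086272.

1618481116086272


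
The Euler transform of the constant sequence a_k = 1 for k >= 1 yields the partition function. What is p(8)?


The Euler transform converts the sequence a_k = 1 into the number of integer partitions.
Using the recurrence or dynamic programming:
p(8) = 22

22


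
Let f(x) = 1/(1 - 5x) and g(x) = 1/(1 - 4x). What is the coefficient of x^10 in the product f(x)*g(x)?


The coefficient of x^n in f*g is the Cauchy product: sum_{k=0}^{n} a^k * b^(n-k).
With a=5, b=4, n=10:
sum_{k=0}^{10} 5^k * 4^(10-k)
= 44633821

44633821


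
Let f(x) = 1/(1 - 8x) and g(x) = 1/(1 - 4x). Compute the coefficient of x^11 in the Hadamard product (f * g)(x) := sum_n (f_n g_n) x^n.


f has coefficients f_k = 8^k and g has coefficients g_k = 4^k, so the Hadamard product has coefficient (f*g)_k = 8^k * 4^k = 32^k.
For k = 11: 32^11 = 36028797018963968.

36028797018963968


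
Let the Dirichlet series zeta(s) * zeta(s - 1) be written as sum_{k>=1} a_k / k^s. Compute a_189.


Convolution gives a_k = sum_{d | k} d * 1 = sum_{d | k} d = sigma(k), the sum of positive divisors of k.
For k = 189, the divisors are 1, 3, 7, 9, 21, 27, 63, 189, so
sigma(189) = 1 + 3 + 7 + 9 + 21 + 27 + 63 + 189 = 320.

320


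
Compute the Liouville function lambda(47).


The Liouville function is lambda(k) = (-1)^Omega(k), where Omega(k) counts the prime factors of k with multiplicity.
Factoring: 47 = 47, so Omega(47) = 1.
lambda(47) = (-1)^1 = -1.

-1


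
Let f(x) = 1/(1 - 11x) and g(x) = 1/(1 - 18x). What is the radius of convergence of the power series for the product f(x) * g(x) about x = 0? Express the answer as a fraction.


The radius of 1/(1 - 11x) is 1/11 (nearest singularity at x = 1/11), and the radius of 1/(1 - 18x) is 1/18.
The product f(x)*g(x) = 1/((1 - 11x)(1 - 18x)) has singularities at both 1/11 and 1/18, so its radius of convergence is the distance to the nearest one:
min(1/11, 1/18) = 1/18.

1/18


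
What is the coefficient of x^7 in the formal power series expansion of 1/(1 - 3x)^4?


The general identity 1/(1 - c x)^r = sum_{k>=0} c^k C(k + r - 1, r - 1) x^k follows by substituting y = c x into 1/(1 - y)^r = sum_{k>=0} C(k + r - 1, r - 1) y^k.
For c = 3, r = 4, k = 7:
3^7 * C(10, 3) = 2187 * 120 = 262440.

262440


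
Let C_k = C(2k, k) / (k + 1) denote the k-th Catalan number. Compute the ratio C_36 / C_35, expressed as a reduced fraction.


Using C_k = (2k)! / (k! (k+1)!), the ratio C_{k+1}/C_k simplifies to
C_{k+1}/C_k = [(2k+2)! / ((k+1)! (k+2)!)] * [k! (k+1)! / (2k)!]
 = (2k+2)(2k+1) / ((k+1)(k+2)) = 2(2k+1) / (k+2).
For k = 35: 2(2*35 + 1) / (35 + 2) = 142/37 = 142/37.

142/37


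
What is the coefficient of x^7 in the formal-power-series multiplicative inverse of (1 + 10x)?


The inverse is 1/(1 + 10x). Apply the geometric identity 1/(1 - y) = sum_{k>=0} y^k with y = -10x:
1/(1 + 10x) = sum_{k>=0} (-10)^k x^k.
So the coefficient of x^7 is (-10)^7 = -10000000.

-10000000


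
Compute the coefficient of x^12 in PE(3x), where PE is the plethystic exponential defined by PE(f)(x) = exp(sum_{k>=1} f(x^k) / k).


With f(x) = 3x, the exponent is sum_{k>=1} 3 x^k / k = 3 * (-ln(1 - x)). Exponentiating:
PE(3x) = exp(-3 ln(1 - x)) = 1/(1 - x)^3.
By the negative binomial expansion, [x^n] 1/(1 - x)^3 = C(n + 2, 2).
For n = 12: C(14, 2) = 91.

91


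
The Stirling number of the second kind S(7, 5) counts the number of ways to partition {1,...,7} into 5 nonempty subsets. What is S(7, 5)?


Using the explicit formula S(n,k) = (1/k!) sum_{j=0}^{k} (-1)^(k-j) C(k,j) j^n:
S(7, 5) = 140
Equivalently, S(n,k) is n! times the coefficient of x^n in the EGF (e^x - 1)^k / k!.

140


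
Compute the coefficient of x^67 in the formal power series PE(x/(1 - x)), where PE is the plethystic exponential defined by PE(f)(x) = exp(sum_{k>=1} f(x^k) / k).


For f(x) = x/(1 - x) we have
sum_{k>=1} f(x^k) / k = sum_{k>=1} (1/k) * x^k / (1 - x^k) = sum_{k, m >= 1} x^(k m) / k,
which after exponentiating simplifies to
PE(x/(1 - x)) = prod_{k>=1} 1 / (1 - x^k).
This is the generating function for the partition function p(n), so the coefficient of x^67 is p(67).
Computing p(67) by dynamic programming over parts 1, 2, ..., 67: p(67) = 2679689.

2679689


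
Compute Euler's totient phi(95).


phi(n) counts integers in [1, n] coprime to n. Using the multiplicative formula phi(n) = n * prod_{p | n} (1 - 1/p):
95 = 5 * 19, so
phi(95) = 95 * (1 - 1/5) * (1 - 1/19) = 72.

72


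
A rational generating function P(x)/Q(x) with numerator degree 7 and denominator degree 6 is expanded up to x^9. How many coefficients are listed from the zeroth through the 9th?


Expanding up to x^9 gives the coefficients for x^0, x^1, ..., x^9.
That is 9 + 1 = 10 coefficients in total.

10


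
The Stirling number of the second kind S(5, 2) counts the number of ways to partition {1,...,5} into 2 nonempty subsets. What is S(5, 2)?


Using the explicit formula S(n,k) = (1/k!) sum_{j=0}^{k} (-1)^(k-j) C(k,j) j^n:
S(5, 2) = 15
Equivalently, S(n,k) is n! times the coefficient of x^n in the EGF (e^x - 1)^k / k!.

15


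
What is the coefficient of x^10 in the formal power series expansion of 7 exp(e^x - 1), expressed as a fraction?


exp(e^x - 1) is the exponential generating function for the Bell numbers Bell_k: exp(e^x - 1) = sum_{k>=0} Bell_k x^k / k!.
So the coefficient of x^10 in 7 exp(e^x - 1) is 7 Bell_10 / 10!.
Computing: Bell_10 = 115975 and 10! = 3628800, giving
7 * 115975/3628800 = 4639/20736.

4639/20736


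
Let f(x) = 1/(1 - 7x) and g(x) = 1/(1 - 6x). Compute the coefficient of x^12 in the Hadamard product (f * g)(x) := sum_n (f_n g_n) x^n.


f has coefficients f_k = 7^k and g has coefficients g_k = 6^k, so the Hadamard product has coefficient (f*g)_k = 7^k * 6^k = 42^k.
For k = 12: 42^12 = 30129469486639681536.

30129469486639681536


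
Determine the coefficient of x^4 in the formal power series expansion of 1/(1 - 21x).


The geometric series identity gives 1/(1 - c x) = sum_{k>=0} c^k x^k, so the coefficient of x^k is c^k.
Here c = 21 and k = 4.
Computing: 21^4 = 194481

194481


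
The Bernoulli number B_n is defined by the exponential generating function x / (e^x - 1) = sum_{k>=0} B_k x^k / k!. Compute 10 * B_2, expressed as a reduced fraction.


Bernoulli numbers can also be computed recursively via B_0 = 1 and sum_{j=0}^{m} C(m+1, j) B_j = 0 for m >= 1. Odd-index Bernoulli numbers vanish for k >= 3.
Computing B_2 = 1/6, so 10 * B_2 = 10 * 1/6 = 5/3.

5/3


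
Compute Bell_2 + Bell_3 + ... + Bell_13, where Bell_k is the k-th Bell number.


Recall Bell_k counts set partitions of a k-set (with Bell_0 = 1 by convention).
Bell_2 through Bell_13: 2, 5, 15, 52, 203, 877, 4140, 21147, 115975, 678570, 4213597, 27644437
Sum = 2 + 5 + 15 + 52 + 203 + 877 + 4140 + 21147 + 115975 + 678570 + 4213597 + 27644437 = 32679020.

32679020


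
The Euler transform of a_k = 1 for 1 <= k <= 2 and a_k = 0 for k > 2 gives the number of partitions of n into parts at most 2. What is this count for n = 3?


Partitions of 3 into parts at most 2:
Using generating function (1-x)^(-1)(1-x^2)^(-1),
the coefficient of x^3 = 2

2


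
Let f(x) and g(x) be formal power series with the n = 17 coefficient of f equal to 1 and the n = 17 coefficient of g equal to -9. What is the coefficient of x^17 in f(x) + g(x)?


Addition of formal power series is termwise.
The coefficient of x^17 in f + g = 1 + -9
= -8

-8


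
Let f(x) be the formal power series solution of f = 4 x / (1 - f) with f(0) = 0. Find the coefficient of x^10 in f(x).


Apply Lagrange inversion: f = 4 x * phi(f) with phi(t) = 1/(1 - t), so
[x^n] f = 4^n * (1/n) [t^(n-1)] phi(t)^n = 4^n * (1/n) [t^(n-1)] (1 - t)^(-n) = 4^n * (1/n) C(2n - 2, n - 1) = 4^n * C_{n-1}.
For n = 10: C_9 = C(18, 9) / 10 = 48620/10 = 4862.
With the 4^10 = 1048576 factor, the coefficient is 1048576 * 4862 = 5098176512.

5098176512


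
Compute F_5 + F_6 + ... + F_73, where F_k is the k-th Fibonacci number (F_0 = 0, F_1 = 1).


Use the identity sum_{k=0}^{N} F_k = F_{N+2} - 1 (which follows from F_{k+2} - F_{k+1} = F_k). Then
sum_{k=5}^{73} F_k = (F_{75} - 1) - (F_{6} - 1) = F_{75} - F_{6}.
Computing: F_{75} = 2111485077978050, F_{6} = 8, so
Sum = 2111485077978050 - 8 = 2111485077978042.

2111485077978042


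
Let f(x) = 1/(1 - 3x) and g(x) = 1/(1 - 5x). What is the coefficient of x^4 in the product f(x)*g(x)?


The coefficient of x^n in f*g is the Cauchy product: sum_{k=0}^{n} a^k * b^(n-k).
With a=3, b=5, n=4:
sum_{k=0}^{4} 3^k * 5^(4-k)
= 1441

1441


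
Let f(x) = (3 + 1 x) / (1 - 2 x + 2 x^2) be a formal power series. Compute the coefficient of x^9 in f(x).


Write f(x) = sum_{k>=0} a_k x^k. Multiplying both sides by 1 - 2 x + 2 x^2 gives
(1 - 2 x + 2 x^2) sum_{k>=0} a_k x^k = 3 + 1 x.
Matching coefficients:
 x^0: a_0 = 3
 x^1: a_1 - 2 a_0 = 1  =>  a_1 = 2*3 + 1 = 7
 x^k (k >= 2): a_k = 2 a_{k-1} - 2 a_{k-2}.
Iterating: a_2 = 8, a_3 = 2, a_4 = -12, a_5 = -28, a_6 = -32, a_7 = -8, a_8 = 48, a_9 = 112.
So the coefficient of x^9 is 112.

112


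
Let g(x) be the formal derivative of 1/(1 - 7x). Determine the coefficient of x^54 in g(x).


Differentiate termwise: d/dx sum_{k>=0} 7^k x^k = sum_{k>=1} k 7^k x^(k-1) = sum_{j>=0} (j+1) 7^(j+1) x^j.
Equivalently, d/dx [1/(1 - 7x)] = 7/(1 - 7x)^2.
For j = 54: 55 * 7^55 = 55 * 30226801971775055948247051683954096612865741943 = 1662474108447628077153587842617475313707615806865.

1662474108447628077153587842617475313707615806865


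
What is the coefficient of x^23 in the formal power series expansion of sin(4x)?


The Maclaurin series is sin(t) = sum_{k>=0} (-1)^k t^(2k+1) / (2k+1)!, so substituting t = 4x, only odd powers of x are nonzero, with coefficient of x^(2k+1) equal to (-1)^k 4^(2k+1) / (2k+1)!.
Write 23 = 2*11 + 1, giving the coefficient (-1)^11 * 4^23 / 23! = -70368744177664/25852016738884976640000 = -134217728/49308808782358125.

-134217728/49308808782358125


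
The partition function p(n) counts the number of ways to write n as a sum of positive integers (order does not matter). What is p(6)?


Using the generating function prod_{k>=1} 1/(1-x^k), we compute p(6).
By dynamic programming over parts 1 through 6:
p(6) = 11

11
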